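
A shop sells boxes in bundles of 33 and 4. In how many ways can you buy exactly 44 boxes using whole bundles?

1

Need nonnegative integers with 33j + 4k = 44.
gcd(33, 4) = 1, and 33·(1) + 4·(-8) = 1.
So (j₀, k₀) = (44, -352); general j = 44 + 4t, k = -352 - 33t.
j ≥ 0 ⇒ t ≥ -11; k ≥ 0 ⇒ t ≤ -11. That's 1 value of t.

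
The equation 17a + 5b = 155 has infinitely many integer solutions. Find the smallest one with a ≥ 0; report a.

0

gcd(17, 5) = 1  (17 = 3·5 + 2, 5 = 2·2 + 1, 2 = 2·1).
1 divides 155, so solutions exist.
Back-substituting, 17·(-2) + 5·(7) = 1.
Scale by 155/1 = 155: (a₀, b₀) = (-310, 1085).
General solution: a = -310 + 5t, b = 1085 - 17t for integer t.
a ≥ 0: smallest is -310 mod 5 = 0 (at t = 62), with b = 31.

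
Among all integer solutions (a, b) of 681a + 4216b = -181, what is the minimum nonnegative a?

3219

gcd(4216, 681) = 1  (4216 = 6*681 + 130, 681 = 5*130 + 31, 130 = 4*31 + 6, 31 = 5*6 + 1, 6 = 6*1).
1 divides -181, so solutions exist.
Back-substituting, 681*(681) + 4216*(-110) = 1.
Scale by -181/1 = -181: (a₀, b₀) = (-123261, 19910).
General solution: a = -123261 + 4216t, b = 19910 - 681t for integer t.
a ≥ 0: smallest is -123261 mod 4216 = 3219 (at t = 30), with b = -520.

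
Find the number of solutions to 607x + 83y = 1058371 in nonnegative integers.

21

gcd(607, 83) = 1.
By Bézout, 607*(16) + 83*(-117) = 1.
One solution: (27, 12554).
General: x = 27 + 83t, y = 12554 - 607t.
x ≥ 0 ⇒ t ≥ 0; y ≥ 0 ⇒ t ≤ 20. So t ∈ [0, 20]: 21 solutions.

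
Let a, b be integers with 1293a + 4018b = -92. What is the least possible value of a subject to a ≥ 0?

1852

gcd(4018, 1293):
  4018 = 3·1293 + 139
  1293 = 9·139 + 42
  139 = 3·42 + 13
  42 = 3·13 + 3
  13 = 4·3 + 1
  3 = 3·1
so gcd(4018, 1293) = 1.
1 divides -92, so solutions exist.
Back-substitute for Bézout coefficients:
  1 = 13 - 4·3
  ... = 1293·(-1243) + 4018·(400)
Scale by -92/1 = -92: (a₀, b₀) = (114356, -36800).
General solution: a = 114356 + 4018t, b = -36800 - 1293t for integer t.
a ≥ 0: smallest is 114356 mod 4018 = 1852 (at t = -28), with b = -596.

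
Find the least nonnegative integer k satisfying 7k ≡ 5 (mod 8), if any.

3

gcd(8, 7) = 1.
1 divides 5, so solutions exist.
By Bézout, 7×(-1) + 8×(1) = 1.
So 7×(-1) ≡ 1 (mod 8); multiply by 5: k ≡ -5 (mod 8).
Smallest nonnegative: k = -5 mod 8 = 3.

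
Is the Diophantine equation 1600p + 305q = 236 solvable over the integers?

gcd(1600, 305) = 5  (1600 = 5*305 + 75, 305 = 4*75 + 5, 75 = 15*5).
5 does not divide 236 (remainder 1), so no integer solutions.

no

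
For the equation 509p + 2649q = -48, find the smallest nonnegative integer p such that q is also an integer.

2040

gcd(2649, 509) = 1  (2649 = 5×509 + 104, 509 = 4×104 + 93, 104 = 1×93 + 11, 93 = 8×11 + 5, 11 = 2×5 + 1, 5 = 5×1).
1 divides -48, so solutions exist.
Back-substituting, 509×(-484) + 2649×(93) = 1.
Scale by -48/1 = -48: (p₀, q₀) = (23232, -4464).
General solution: p = 23232 + 2649t, q = -4464 - 509t for integer t.
p ≥ 0: smallest is 23232 mod 2649 = 2040 (at t = -8), with q = -392.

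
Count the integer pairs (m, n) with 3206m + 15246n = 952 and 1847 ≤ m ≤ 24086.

20

gcd(15246, 3206) = 14  (15246 = 4×3206 + 2422, 3206 = 1×2422 + 784, 2422 = 3×784 + 70, 784 = 11×70 + 14, 70 = 5×14).
Back-substituting, 3206×(214) + 15246×(-45) = 14.
Scale by 68: particular solution (14552, -3060); reduce m mod 1089: (395, -83).
General solution: m = 395 + 1089t, n = -83 - 229t for integer t.
1847 ≤ 395 + 1089t ≤ 24086 gives t ∈ [2, 21], which is 20 values.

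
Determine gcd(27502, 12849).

1

gcd(27502, 12849):
  27502 = 2·12849 + 1804
  12849 = 7·1804 + 221
  1804 = 8·221 + 36
  221 = 6·36 + 5
  36 = 7·5 + 1
  5 = 5·1
so gcd(27502, 12849) = 1.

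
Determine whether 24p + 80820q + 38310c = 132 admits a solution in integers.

yes

gcd(80820, 24) = 12.
gcd(12, 38310) = 6.
6 divides 132, so integer solutions exist.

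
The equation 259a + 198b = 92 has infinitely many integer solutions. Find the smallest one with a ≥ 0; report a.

gcd(259, 198) = 1  (259 = 1*198 + 61, 198 = 3*61 + 15, 61 = 4*15 + 1, 15 = 15*1).
1 divides 92, so solutions exist.
Back-substituting, 259*(13) + 198*(-17) = 1.
Scale by 92/1 = 92: (a₀, b₀) = (1196, -1564).
General solution: a = 1196 + 198t, b = -1564 - 259t for integer t.
a ≥ 0: smallest is 1196 mod 198 = 8 (at t = -6), with b = -10.

8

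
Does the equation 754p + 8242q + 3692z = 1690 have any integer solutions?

gcd(8242, 754) = 26  (8242 = 10×754 + 702, 754 = 1×702 + 52, 702 = 13×52 + 26, 52 = 2×26).
gcd(26, 3692) = 26.
26 divides 1690, so integer solutions exist.

yes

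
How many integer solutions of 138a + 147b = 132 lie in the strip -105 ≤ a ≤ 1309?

gcd(147, 138) = 3.
By Bézout, 138*(16) + 147*(-15) = 3.
Particular solution: (18, -16).
General solution: a = 18 + 49t, b = -16 - 46t for integer t.
-105 ≤ 18 + 49t ≤ 1309 gives t ∈ [-2, 26], which is 29 values.

29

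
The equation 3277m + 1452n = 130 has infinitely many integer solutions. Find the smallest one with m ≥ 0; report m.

gcd(3277, 1452) = 1.
1 divides 130, so solutions exist.
By Bézout, 3277·(109) + 1452·(-246) = 1.
Scale by 130/1 = 130: (m₀, n₀) = (14170, -31980).
General solution: m = 14170 + 1452t, n = -31980 - 3277t for integer t.
m ≥ 0: smallest is 14170 mod 1452 = 1102 (at t = -9), with n = -2487.

1102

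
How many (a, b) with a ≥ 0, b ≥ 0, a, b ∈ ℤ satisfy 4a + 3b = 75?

gcd(4, 3) = 1.
By Bézout, 4·(1) + 3·(-1) = 1.
One solution: (0, 25).
General: a = 0 + 3t, b = 25 - 4t.
a ≥ 0 ⇒ t ≥ 0; b ≥ 0 ⇒ t ≤ 6. So t ∈ [0, 6]: 7 solutions.

7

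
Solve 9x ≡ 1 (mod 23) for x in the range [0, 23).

gcd(23, 9) = 1  (23 = 2*9 + 5, 9 = 1*5 + 4, 5 = 1*4 + 1, 4 = 4*1).
Back-substituting, 9*(-5) + 23*(2) = 1.
So 9*-5 ≡ 1 (mod 23), and -5 mod 23 = 18.

18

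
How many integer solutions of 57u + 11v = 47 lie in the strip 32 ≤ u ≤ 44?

gcd(57, 11):
  57 = 5·11 + 2
  11 = 5·2 + 1
  2 = 2·1
so gcd(57, 11) = 1.
Back-substitute for Bézout coefficients:
  1 = 11 - 5·2
  ... = 57·(-5) + 11·(26)
Scale by 47: particular solution (-235, 1222); reduce u mod 11: (7, -32).
General solution: u = 7 + 11t, v = -32 - 57t for integer t.
32 ≤ 7 + 11t ≤ 44 gives t ∈ [3, 3], which is 1 value.

1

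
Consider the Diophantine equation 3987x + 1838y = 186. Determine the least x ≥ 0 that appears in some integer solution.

gcd(3987, 1838):
  3987 = 2×1838 + 311
  1838 = 5×311 + 283
  311 = 1×283 + 28
  283 = 10×28 + 3
  28 = 9×3 + 1
  3 = 3×1
so gcd(3987, 1838) = 1.
1 divides 186, so solutions exist.
Back-substitute for Bézout coefficients:
  1 = 28 - 9×3
  ... = 3987×(591) + 1838×(-1282)
Scale by 186/1 = 186: (x₀, y₀) = (109926, -238452).
General solution: x = 109926 + 1838t, y = -238452 - 3987t for integer t.
x ≥ 0: smallest is 109926 mod 1838 = 1484 (at t = -59), with y = -3219.

1484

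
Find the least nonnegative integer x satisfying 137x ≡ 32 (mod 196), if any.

36

gcd(196, 137) = 1  (196 = 1*137 + 59, 137 = 2*59 + 19, 59 = 3*19 + 2, 19 = 9*2 + 1, 2 = 2*1).
1 divides 32, so solutions exist.
Back-substituting, 137*(93) + 196*(-65) = 1.
So 137*(93) ≡ 1 (mod 196); multiply by 32: x ≡ 2976 (mod 196).
Smallest nonnegative: x = 2976 mod 196 = 36.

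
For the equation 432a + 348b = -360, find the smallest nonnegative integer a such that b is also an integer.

4

gcd(432, 348):
  432 = 1×348 + 84
  348 = 4×84 + 12
  84 = 7×12
so gcd(432, 348) = 12.
12 divides -360, so solutions exist.
Back-substitute for Bézout coefficients:
  12 = 348 - 4×84
  ... = 432×(-4) + 348×(5)
Scale by -360/12 = -30: (a₀, b₀) = (120, -150).
General solution: a = 120 + 29t, b = -150 - 36t for integer t.
a ≥ 0: smallest is 120 mod 29 = 4 (at t = -4), with b = -6.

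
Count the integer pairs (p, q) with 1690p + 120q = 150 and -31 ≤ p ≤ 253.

23

gcd(1690, 120) = 10  (1690 = 14·120 + 10, 120 = 12·10).
Back-substituting, 1690·(1) + 120·(-14) = 10.
Scale by 15: particular solution (15, -210); reduce p mod 12: (3, -41).
General solution: p = 3 + 12t, q = -41 - 169t for integer t.
-31 ≤ 3 + 12t ≤ 253 gives t ∈ [-2, 20], which is 23 values.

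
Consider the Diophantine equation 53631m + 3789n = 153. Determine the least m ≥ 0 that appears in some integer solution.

gcd(53631, 3789) = 9  (53631 = 14*3789 + 585, 3789 = 6*585 + 279, 585 = 2*279 + 27, 279 = 10*27 + 9, 27 = 3*9).
9 divides 153, so solutions exist.
Back-substituting, 53631*(-136) + 3789*(1925) = 9.
Scale by 153/9 = 17: (m₀, n₀) = (-2312, 32725).
General solution: m = -2312 + 421t, n = 32725 - 5959t for integer t.
m ≥ 0: smallest is -2312 mod 421 = 214 (at t = 6), with n = -3029.

214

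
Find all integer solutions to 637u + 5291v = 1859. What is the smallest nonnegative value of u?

385

gcd(5291, 637):
  5291 = 8×637 + 195
  637 = 3×195 + 52
  195 = 3×52 + 39
  52 = 1×39 + 13
  39 = 3×13
so gcd(5291, 637) = 13.
13 divides 1859, so solutions exist.
Back-substitute for Bézout coefficients:
  13 = 52 - 1×39
  ... = 637×(108) + 5291×(-13)
Scale by 1859/13 = 143: (u₀, v₀) = (15444, -1859).
General solution: u = 15444 + 407t, v = -1859 - 49t for integer t.
u ≥ 0: smallest is 15444 mod 407 = 385 (at t = -37), with v = -46.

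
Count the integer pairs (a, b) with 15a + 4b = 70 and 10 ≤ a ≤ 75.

gcd(15, 4) = 1  (15 = 3×4 + 3, 4 = 1×3 + 1, 3 = 3×1).
Back-substituting, 15×(-1) + 4×(4) = 1.
Scale by 70: particular solution (-70, 280); reduce a mod 4: (2, 10).
General solution: a = 2 + 4t, b = 10 - 15t for integer t.
10 ≤ 2 + 4t ≤ 75 gives t ∈ [2, 18], which is 17 values.

17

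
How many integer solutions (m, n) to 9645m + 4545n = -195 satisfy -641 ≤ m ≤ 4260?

16

gcd(9645, 4545) = 15  (9645 = 2×4545 + 555, 4545 = 8×555 + 105, 555 = 5×105 + 30, 105 = 3×30 + 15, 30 = 2×15).
Back-substituting, 9645×(-131) + 4545×(278) = 15.
Scale by -13: particular solution (1703, -3614); reduce m mod 303: (188, -399).
General solution: m = 188 + 303t, n = -399 - 643t for integer t.
-641 ≤ 188 + 303t ≤ 4260 gives t ∈ [-2, 13], which is 16 values.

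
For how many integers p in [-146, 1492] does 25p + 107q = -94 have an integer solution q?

16

gcd(107, 25) = 1.
By Bézout, 25×(30) + 107×(-7) = 1.
Particular solution: (69, -17).
General solution: p = 69 + 107t, q = -17 - 25t for integer t.
-146 ≤ 69 + 107t ≤ 1492 gives t ∈ [-2, 13], which is 16 values.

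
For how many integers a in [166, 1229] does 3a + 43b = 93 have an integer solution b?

24

gcd(43, 3) = 1  (43 = 14*3 + 1, 3 = 3*1).
Back-substituting, 3*(-14) + 43*(1) = 1.
Scale by 93: particular solution (-1302, 93); reduce a mod 43: (31, 0).
General solution: a = 31 + 43t, b = 0 - 3t for integer t.
166 ≤ 31 + 43t ≤ 1229 gives t ∈ [4, 27], which is 24 values.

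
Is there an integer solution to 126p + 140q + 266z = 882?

yes

gcd(140, 126):
  140 = 1*126 + 14
  126 = 9*14
so gcd(140, 126) = 14.
gcd(14, 266) = 14.
14 divides 882, so integer solutions exist.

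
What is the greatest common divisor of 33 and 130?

1

gcd(130, 33) = 1  (130 = 3·33 + 31, 33 = 1·31 + 2, 31 = 15·2 + 1, 2 = 2·1).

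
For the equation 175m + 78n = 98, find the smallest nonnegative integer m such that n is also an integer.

38

gcd(175, 78):
  175 = 2·78 + 19
  78 = 4·19 + 2
  19 = 9·2 + 1
  2 = 2·1
so gcd(175, 78) = 1.
1 divides 98, so solutions exist.
Back-substitute for Bézout coefficients:
  1 = 19 - 9·2
  ... = 175·(37) + 78·(-83)
Scale by 98/1 = 98: (m₀, n₀) = (3626, -8134).
General solution: m = 3626 + 78t, n = -8134 - 175t for integer t.
m ≥ 0: smallest is 3626 mod 78 = 38 (at t = -46), with n = -84.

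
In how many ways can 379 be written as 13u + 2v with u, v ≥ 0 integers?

15

gcd(13, 2) = 1.
By Bézout, 13×(1) + 2×(-6) = 1.
One solution: (1, 183).
General: u = 1 + 2t, v = 183 - 13t.
u ≥ 0 ⇒ t ≥ 0; v ≥ 0 ⇒ t ≤ 14. So t ∈ [0, 14]: 15 solutions.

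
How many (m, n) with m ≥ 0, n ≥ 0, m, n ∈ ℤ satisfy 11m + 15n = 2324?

14

gcd(15, 11):
  15 = 1*11 + 4
  11 = 2*4 + 3
  4 = 1*3 + 1
  3 = 3*1
so gcd(15, 11) = 1.
Back-substitute for Bézout coefficients:
  1 = 4 - 1*3
  ... = 11*(-4) + 15*(3)
Scale by 2324: one solution is (-9296, 6972). Reduce m mod 15: (4, 152).
General: m = 4 + 15t, n = 152 - 11t.
m ≥ 0 ⇒ t ≥ 0; n ≥ 0 ⇒ t ≤ 13. So t ∈ [0, 13]: 14 solutions.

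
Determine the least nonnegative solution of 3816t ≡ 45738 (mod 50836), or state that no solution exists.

no solution

gcd(50836, 3816) = 4  (50836 = 13×3816 + 1228, 3816 = 3×1228 + 132, 1228 = 9×132 + 40, 132 = 3×40 + 12, 40 = 3×12 + 4, 12 = 3×4).
4 does not divide 45738, so the congruence has no solution.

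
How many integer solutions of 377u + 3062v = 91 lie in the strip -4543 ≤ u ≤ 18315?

7

gcd(3062, 377) = 1.
By Bézout, 377*(-333) + 3062*(41) = 1.
Particular solution: (317, -39).
General solution: u = 317 + 3062t, v = -39 - 377t for integer t.
-4543 ≤ 317 + 3062t ≤ 18315 gives t ∈ [-1, 5], which is 7 values.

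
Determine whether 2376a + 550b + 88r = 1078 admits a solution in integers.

gcd(2376, 550) = 22  (2376 = 4*550 + 176, 550 = 3*176 + 22, 176 = 8*22).
gcd(22, 88) = 22.
22 divides 1078, so integer solutions exist.

yes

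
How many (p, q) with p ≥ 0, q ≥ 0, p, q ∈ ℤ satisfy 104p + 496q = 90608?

gcd(496, 104) = 8  (496 = 4×104 + 80, 104 = 1×80 + 24, 80 = 3×24 + 8, 24 = 3×8).
Back-substituting, 104×(-19) + 496×(4) = 8.
Scale by 11326: one solution is (-215194, 45304). Reduce p mod 62: (8, 181).
General: p = 8 + 62t, q = 181 - 13t.
p ≥ 0 ⇒ t ≥ 0; q ≥ 0 ⇒ t ≤ 13. So t ∈ [0, 13]: 14 solutions.

14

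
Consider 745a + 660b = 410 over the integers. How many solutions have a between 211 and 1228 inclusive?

8

gcd(745, 660) = 5  (745 = 1×660 + 85, 660 = 7×85 + 65, 85 = 1×65 + 20, 65 = 3×20 + 5, 20 = 4×5).
Back-substituting, 745×(-31) + 660×(35) = 5.
Scale by 82: particular solution (-2542, 2870); reduce a mod 132: (98, -110).
General solution: a = 98 + 132t, b = -110 - 149t for integer t.
211 ≤ 98 + 132t ≤ 1228 gives t ∈ [1, 8], which is 8 values.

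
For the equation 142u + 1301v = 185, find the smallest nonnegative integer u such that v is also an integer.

267

gcd(1301, 142):
  1301 = 9·142 + 23
  142 = 6·23 + 4
  23 = 5·4 + 3
  4 = 1·3 + 1
  3 = 3·1
so gcd(1301, 142) = 1.
1 divides 185, so solutions exist.
Back-substitute for Bézout coefficients:
  1 = 4 - 1·3
  ... = 142·(339) + 1301·(-37)
Scale by 185/1 = 185: (u₀, v₀) = (62715, -6845).
General solution: u = 62715 + 1301t, v = -6845 - 142t for integer t.
u ≥ 0: smallest is 62715 mod 1301 = 267 (at t = -48), with v = -29.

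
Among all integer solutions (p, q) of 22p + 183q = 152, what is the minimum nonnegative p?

140

gcd(183, 22):
  183 = 8×22 + 7
  22 = 3×7 + 1
  7 = 7×1
so gcd(183, 22) = 1.
1 divides 152, so solutions exist.
Back-substitute for Bézout coefficients:
  1 = 22 - 3×7
  ... = 22×(25) + 183×(-3)
Scale by 152/1 = 152: (p₀, q₀) = (3800, -456).
General solution: p = 3800 + 183t, q = -456 - 22t for integer t.
p ≥ 0: smallest is 3800 mod 183 = 140 (at t = -20), with q = -16.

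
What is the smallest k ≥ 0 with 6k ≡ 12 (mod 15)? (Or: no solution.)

2

gcd(15, 6) = 3  (15 = 2·6 + 3, 6 = 2·3).
3 divides 12, so solutions exist.
Back-substituting, 6·(-2) + 15·(1) = 3.
So 6·(-2) ≡ 3 (mod 15); multiply by 4: k ≡ -8 (mod 5).
Smallest nonnegative: k = -8 mod 5 = 2.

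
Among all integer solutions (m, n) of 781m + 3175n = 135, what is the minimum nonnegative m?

1110

gcd(3175, 781) = 1.
1 divides 135, so solutions exist.
By Bézout, 781×(996) + 3175×(-245) = 1.
Scale by 135/1 = 135: (m₀, n₀) = (134460, -33075).
General solution: m = 134460 + 3175t, n = -33075 - 781t for integer t.
m ≥ 0: smallest is 134460 mod 3175 = 1110 (at t = -42), with n = -273.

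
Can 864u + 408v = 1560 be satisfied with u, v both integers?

gcd(864, 408) = 24.
24 divides 1560, so integer solutions exist.

yes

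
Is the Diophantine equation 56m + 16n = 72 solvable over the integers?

yes

gcd(56, 16) = 8  (56 = 3·16 + 8, 16 = 2·8).
8 divides 72, so integer solutions exist.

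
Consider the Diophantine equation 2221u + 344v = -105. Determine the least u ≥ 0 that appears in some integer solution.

179

gcd(2221, 344):
  2221 = 6·344 + 157
  344 = 2·157 + 30
  157 = 5·30 + 7
  30 = 4·7 + 2
  7 = 3·2 + 1
  2 = 2·1
so gcd(2221, 344) = 1.
1 divides -105, so solutions exist.
Back-substitute for Bézout coefficients:
  1 = 7 - 3·2
  ... = 2221·(149) + 344·(-962)
Scale by -105/1 = -105: (u₀, v₀) = (-15645, 101010).
General solution: u = -15645 + 344t, v = 101010 - 2221t for integer t.
u ≥ 0: smallest is -15645 mod 344 = 179 (at t = 46), with v = -1156.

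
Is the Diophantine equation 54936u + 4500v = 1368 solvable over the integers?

gcd(54936, 4500) = 36.
36 divides 1368, so integer solutions exist.

yes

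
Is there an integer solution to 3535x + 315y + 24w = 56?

yes

gcd(3535, 315) = 35.
gcd(35, 24) = 1.
1 divides 56, so integer solutions exist.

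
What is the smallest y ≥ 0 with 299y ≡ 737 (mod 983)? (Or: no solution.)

gcd(983, 299) = 1  (983 = 3*299 + 86, 299 = 3*86 + 41, 86 = 2*41 + 4, 41 = 10*4 + 1, 4 = 4*1).
1 divides 737, so solutions exist.
Back-substituting, 299*(240) + 983*(-73) = 1.
So 299*(240) ≡ 1 (mod 983); multiply by 737: y ≡ 176880 (mod 983).
Smallest nonnegative: y = 176880 mod 983 = 923.

923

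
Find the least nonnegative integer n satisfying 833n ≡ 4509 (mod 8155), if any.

no solution

gcd(8155, 833) = 7  (8155 = 9·833 + 658, 833 = 1·658 + 175, 658 = 3·175 + 133, 175 = 1·133 + 42, 133 = 3·42 + 7, 42 = 6·7).
7 does not divide 4509, so the congruence has no solution.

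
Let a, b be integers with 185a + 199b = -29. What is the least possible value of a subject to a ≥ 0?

130

gcd(199, 185) = 1.
1 divides -29, so solutions exist.
By Bézout, 185*(71) + 199*(-66) = 1.
Scale by -29/1 = -29: (a₀, b₀) = (-2059, 1914).
General solution: a = -2059 + 199t, b = 1914 - 185t for integer t.
a ≥ 0: smallest is -2059 mod 199 = 130 (at t = 11), with b = -121.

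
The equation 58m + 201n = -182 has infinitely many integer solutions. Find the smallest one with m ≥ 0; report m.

184

gcd(201, 58):
  201 = 3×58 + 27
  58 = 2×27 + 4
  27 = 6×4 + 3
  4 = 1×3 + 1
  3 = 3×1
so gcd(201, 58) = 1.
1 divides -182, so solutions exist.
Back-substitute for Bézout coefficients:
  1 = 4 - 1×3
  ... = 58×(52) + 201×(-15)
Scale by -182/1 = -182: (m₀, n₀) = (-9464, 2730).
General solution: m = -9464 + 201t, n = 2730 - 58t for integer t.
m ≥ 0: smallest is -9464 mod 201 = 184 (at t = 48), with n = -54.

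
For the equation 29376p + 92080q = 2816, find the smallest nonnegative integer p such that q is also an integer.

gcd(92080, 29376) = 16  (92080 = 3×29376 + 3952, 29376 = 7×3952 + 1712, 3952 = 2×1712 + 528, 1712 = 3×528 + 128, 528 = 4×128 + 16, 128 = 8×16).
16 divides 2816, so solutions exist.
Back-substituting, 29376×(-699) + 92080×(223) = 16.
Scale by 2816/16 = 176: (p₀, q₀) = (-123024, 39248).
General solution: p = -123024 + 5755t, q = 39248 - 1836t for integer t.
p ≥ 0: smallest is -123024 mod 5755 = 3586 (at t = 22), with q = -1144.

3586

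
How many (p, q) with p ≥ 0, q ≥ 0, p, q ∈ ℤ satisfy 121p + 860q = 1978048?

gcd(860, 121) = 1.
By Bézout, 121×(-199) + 860×(28) = 1.
One solution: (768, 2192).
General: p = 768 + 860t, q = 2192 - 121t.
p ≥ 0 ⇒ t ≥ 0; q ≥ 0 ⇒ t ≤ 18. So t ∈ [0, 18]: 19 solutions.

19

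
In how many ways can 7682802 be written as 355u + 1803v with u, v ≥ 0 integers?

12

gcd(1803, 355) = 1  (1803 = 5×355 + 28, 355 = 12×28 + 19, 28 = 1×19 + 9, 19 = 2×9 + 1, 9 = 9×1).
Back-substituting, 355×(193) + 1803×(-38) = 1.
Scale by 7682802: one solution is (1482780786, -291946476). Reduce u mod 1803: (798, 4104).
General: u = 798 + 1803t, v = 4104 - 355t.
u ≥ 0 ⇒ t ≥ 0; v ≥ 0 ⇒ t ≤ 11. So t ∈ [0, 11]: 12 solutions.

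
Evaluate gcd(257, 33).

gcd(257, 33):
  257 = 7·33 + 26
  33 = 1·26 + 7
  26 = 3·7 + 5
  7 = 1·5 + 2
  5 = 2·2 + 1
  2 = 2·1
so gcd(257, 33) = 1.

1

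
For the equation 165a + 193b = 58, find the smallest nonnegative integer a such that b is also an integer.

122

gcd(193, 165) = 1.
1 divides 58, so solutions exist.
By Bézout, 165·(62) + 193·(-53) = 1.
Scale by 58/1 = 58: (a₀, b₀) = (3596, -3074).
General solution: a = 3596 + 193t, b = -3074 - 165t for integer t.
a ≥ 0: smallest is 3596 mod 193 = 122 (at t = -18), with b = -104.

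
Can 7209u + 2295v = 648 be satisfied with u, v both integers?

yes

gcd(7209, 2295) = 27  (7209 = 3×2295 + 324, 2295 = 7×324 + 27, 324 = 12×27).
27 divides 648, so integer solutions exist.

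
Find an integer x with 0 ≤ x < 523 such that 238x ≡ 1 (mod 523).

178

gcd(523, 238) = 1.
By Bézout, 238*(178) + 523*(-81) = 1.
So 238*178 ≡ 1 (mod 523), and 178 mod 523 = 178.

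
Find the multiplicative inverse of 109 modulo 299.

203

gcd(299, 109):
  299 = 2*109 + 81
  109 = 1*81 + 28
  81 = 2*28 + 25
  28 = 1*25 + 3
  25 = 8*3 + 1
  3 = 3*1
so gcd(299, 109) = 1.
Back-substitute for Bézout coefficients:
  1 = 25 - 8*3
  ... = 109*(-96) + 299*(35)
So 109*-96 ≡ 1 (mod 299), and -96 mod 299 = 203.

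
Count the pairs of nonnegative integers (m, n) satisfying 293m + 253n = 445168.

gcd(293, 253) = 1.
By Bézout, 293*(19) + 253*(-22) = 1.
One solution: (149, 1587).
General: m = 149 + 253t, n = 1587 - 293t.
m ≥ 0 ⇒ t ≥ 0; n ≥ 0 ⇒ t ≤ 5. So t ∈ [0, 5]: 6 solutions.

6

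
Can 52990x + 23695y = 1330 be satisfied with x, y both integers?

gcd(52990, 23695) = 35.
35 divides 1330, so integer solutions exist.

yes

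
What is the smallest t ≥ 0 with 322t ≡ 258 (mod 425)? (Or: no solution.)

14

gcd(425, 322) = 1.
1 divides 258, so solutions exist.
By Bézout, 322·(33) + 425·(-25) = 1.
So 322·(33) ≡ 1 (mod 425); multiply by 258: t ≡ 8514 (mod 425).
Smallest nonnegative: t = 8514 mod 425 = 14.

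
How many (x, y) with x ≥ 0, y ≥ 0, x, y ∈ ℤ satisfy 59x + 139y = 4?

0

gcd(139, 59) = 1.
By Bézout, 59*(33) + 139*(-14) = 1.
One solution: (132, -56).
General: x = 132 + 139t, y = -56 - 59t.
x ≥ 0 ⇒ t ≥ 0; y ≥ 0 ⇒ t ≤ -1. So t ∈ [0, -1]: 0 solutions.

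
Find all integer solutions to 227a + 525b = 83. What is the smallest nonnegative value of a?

79

gcd(525, 227) = 1  (525 = 2·227 + 71, 227 = 3·71 + 14, 71 = 5·14 + 1, 14 = 14·1).
1 divides 83, so solutions exist.
Back-substituting, 227·(-37) + 525·(16) = 1.
Scale by 83/1 = 83: (a₀, b₀) = (-3071, 1328).
General solution: a = -3071 + 525t, b = 1328 - 227t for integer t.
a ≥ 0: smallest is -3071 mod 525 = 79 (at t = 6), with b = -34.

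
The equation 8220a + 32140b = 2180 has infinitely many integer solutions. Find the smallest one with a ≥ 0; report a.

837

gcd(32140, 8220):
  32140 = 3*8220 + 7480
  8220 = 1*7480 + 740
  7480 = 10*740 + 80
  740 = 9*80 + 20
  80 = 4*20
so gcd(32140, 8220) = 20.
20 divides 2180, so solutions exist.
Back-substitute for Bézout coefficients:
  20 = 740 - 9*80
  ... = 8220*(391) + 32140*(-100)
Scale by 2180/20 = 109: (a₀, b₀) = (42619, -10900).
General solution: a = 42619 + 1607t, b = -10900 - 411t for integer t.
a ≥ 0: smallest is 42619 mod 1607 = 837 (at t = -26), with b = -214.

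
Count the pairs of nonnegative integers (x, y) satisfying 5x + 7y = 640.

gcd(7, 5) = 1  (7 = 1×5 + 2, 5 = 2×2 + 1, 2 = 2×1).
Back-substituting, 5×(3) + 7×(-2) = 1.
Scale by 640: one solution is (1920, -1280). Reduce x mod 7: (2, 90).
General: x = 2 + 7t, y = 90 - 5t.
x ≥ 0 ⇒ t ≥ 0; y ≥ 0 ⇒ t ≤ 18. So t ∈ [0, 18]: 19 solutions.

19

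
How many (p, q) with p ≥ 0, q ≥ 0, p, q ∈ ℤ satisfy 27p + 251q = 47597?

7

gcd(251, 27):
  251 = 9*27 + 8
  27 = 3*8 + 3
  8 = 2*3 + 2
  3 = 1*2 + 1
  2 = 2*1
so gcd(251, 27) = 1.
Back-substitute for Bézout coefficients:
  1 = 3 - 1*2
  ... = 27*(93) + 251*(-10)
Scale by 47597: one solution is (4426521, -475970). Reduce p mod 251: (136, 175).
General: p = 136 + 251t, q = 175 - 27t.
p ≥ 0 ⇒ t ≥ 0; q ≥ 0 ⇒ t ≤ 6. So t ∈ [0, 6]: 7 solutions.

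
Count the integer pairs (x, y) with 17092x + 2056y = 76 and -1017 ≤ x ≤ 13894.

gcd(17092, 2056):
  17092 = 8*2056 + 644
  2056 = 3*644 + 124
  644 = 5*124 + 24
  124 = 5*24 + 4
  24 = 6*4
so gcd(17092, 2056) = 4.
Back-substitute for Bézout coefficients:
  4 = 124 - 5*24
  ... = 17092*(-83) + 2056*(690)
Scale by 19: particular solution (-1577, 13110); reduce x mod 514: (479, -3982).
General solution: x = 479 + 514t, y = -3982 - 4273t for integer t.
-1017 ≤ 479 + 514t ≤ 13894 gives t ∈ [-2, 26], which is 29 values.

29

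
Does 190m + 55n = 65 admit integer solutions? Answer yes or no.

gcd(190, 55) = 5  (190 = 3×55 + 25, 55 = 2×25 + 5, 25 = 5×5).
5 divides 65, so integer solutions exist.

yes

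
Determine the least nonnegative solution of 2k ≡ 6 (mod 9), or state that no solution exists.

gcd(9, 2):
  9 = 4·2 + 1
  2 = 2·1
so gcd(9, 2) = 1.
1 divides 6, so solutions exist.
Back-substitute for Bézout coefficients:
  1 = 9 - 4·2
  ... = 2·(-4) + 9·(1)
So 2·(-4) ≡ 1 (mod 9); multiply by 6: k ≡ -24 (mod 9).
Smallest nonnegative: k = -24 mod 9 = 3.

3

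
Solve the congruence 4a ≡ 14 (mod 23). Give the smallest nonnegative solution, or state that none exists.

15

gcd(23, 4) = 1  (23 = 5*4 + 3, 4 = 1*3 + 1, 3 = 3*1).
1 divides 14, so solutions exist.
Back-substituting, 4*(6) + 23*(-1) = 1.
So 4*(6) ≡ 1 (mod 23); multiply by 14: a ≡ 84 (mod 23).
Smallest nonnegative: a = 84 mod 23 = 15.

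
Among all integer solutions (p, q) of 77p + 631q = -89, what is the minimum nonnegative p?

384

gcd(631, 77):
  631 = 8×77 + 15
  77 = 5×15 + 2
  15 = 7×2 + 1
  2 = 2×1
so gcd(631, 77) = 1.
1 divides -89, so solutions exist.
Back-substitute for Bézout coefficients:
  1 = 15 - 7×2
  ... = 77×(-295) + 631×(36)
Scale by -89/1 = -89: (p₀, q₀) = (26255, -3204).
General solution: p = 26255 + 631t, q = -3204 - 77t for integer t.
p ≥ 0: smallest is 26255 mod 631 = 384 (at t = -41), with q = -47.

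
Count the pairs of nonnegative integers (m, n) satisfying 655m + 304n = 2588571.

13

gcd(655, 304):
  655 = 2×304 + 47
  304 = 6×47 + 22
  47 = 2×22 + 3
  22 = 7×3 + 1
  3 = 3×1
so gcd(655, 304) = 1.
Back-substitute for Bézout coefficients:
  1 = 22 - 7×3
  ... = 655×(-97) + 304×(209)
Scale by 2588571: one solution is (-251091387, 541011339). Reduce m mod 304: (149, 8194).
General: m = 149 + 304t, n = 8194 - 655t.
m ≥ 0 ⇒ t ≥ 0; n ≥ 0 ⇒ t ≤ 12. So t ∈ [0, 12]: 13 solutions.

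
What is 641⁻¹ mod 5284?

gcd(5284, 641) = 1  (5284 = 8×641 + 156, 641 = 4×156 + 17, 156 = 9×17 + 3, 17 = 5×3 + 2, 3 = 1×2 + 1, 2 = 2×1).
Back-substituting, 641×(-1863) + 5284×(226) = 1.
So 641×-1863 ≡ 1 (mod 5284), and -1863 mod 5284 = 3421.

3421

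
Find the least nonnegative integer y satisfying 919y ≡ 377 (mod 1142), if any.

gcd(1142, 919) = 1.
1 divides 377, so solutions exist.
By Bézout, 919×(-169) + 1142×(136) = 1.
So 919×(-169) ≡ 1 (mod 1142); multiply by 377: y ≡ -63713 (mod 1142).
Smallest nonnegative: y = -63713 mod 1142 = 239.

239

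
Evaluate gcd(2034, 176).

gcd(2034, 176) = 2  (2034 = 11*176 + 98, 176 = 1*98 + 78, 98 = 1*78 + 20, 78 = 3*20 + 18, 20 = 1*18 + 2, 18 = 9*2).

2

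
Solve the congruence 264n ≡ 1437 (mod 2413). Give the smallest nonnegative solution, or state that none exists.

gcd(2413, 264) = 1  (2413 = 9*264 + 37, 264 = 7*37 + 5, 37 = 7*5 + 2, 5 = 2*2 + 1, 2 = 2*1).
1 divides 1437, so solutions exist.
Back-substituting, 264*(978) + 2413*(-107) = 1.
So 264*(978) ≡ 1 (mod 2413); multiply by 1437: n ≡ 1405386 (mod 2413).
Smallest nonnegative: n = 1405386 mod 2413 = 1020.

1020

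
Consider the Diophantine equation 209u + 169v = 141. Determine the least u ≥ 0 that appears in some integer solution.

50

gcd(209, 169) = 1.
1 divides 141, so solutions exist.
By Bézout, 209*(-38) + 169*(47) = 1.
Scale by 141/1 = 141: (u₀, v₀) = (-5358, 6627).
General solution: u = -5358 + 169t, v = 6627 - 209t for integer t.
u ≥ 0: smallest is -5358 mod 169 = 50 (at t = 32), with v = -61.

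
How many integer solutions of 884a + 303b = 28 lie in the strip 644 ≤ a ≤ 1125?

gcd(884, 303) = 1  (884 = 2×303 + 278, 303 = 1×278 + 25, 278 = 11×25 + 3, 25 = 8×3 + 1, 3 = 3×1).
Back-substituting, 884×(-97) + 303×(283) = 1.
Scale by 28: particular solution (-2716, 7924); reduce a mod 303: (11, -32).
General solution: a = 11 + 303t, b = -32 - 884t for integer t.
644 ≤ 11 + 303t ≤ 1125 gives t ∈ [3, 3], which is 1 value.

1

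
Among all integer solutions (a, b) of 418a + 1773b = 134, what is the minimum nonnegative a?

416

gcd(1773, 418):
  1773 = 4×418 + 101
  418 = 4×101 + 14
  101 = 7×14 + 3
  14 = 4×3 + 2
  3 = 1×2 + 1
  2 = 2×1
so gcd(1773, 418) = 1.
1 divides 134, so solutions exist.
Back-substitute for Bézout coefficients:
  1 = 3 - 1×2
  ... = 418×(-632) + 1773×(149)
Scale by 134/1 = 134: (a₀, b₀) = (-84688, 19966).
General solution: a = -84688 + 1773t, b = 19966 - 418t for integer t.
a ≥ 0: smallest is -84688 mod 1773 = 416 (at t = 48), with b = -98.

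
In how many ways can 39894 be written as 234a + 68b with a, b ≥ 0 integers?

5

gcd(234, 68) = 2  (234 = 3·68 + 30, 68 = 2·30 + 8, 30 = 3·8 + 6, 8 = 1·6 + 2, 6 = 3·2).
Back-substituting, 234·(-9) + 68·(31) = 2.
Scale by 19947: one solution is (-179523, 618357). Reduce a mod 34: (31, 480).
General: a = 31 + 34t, b = 480 - 117t.
a ≥ 0 ⇒ t ≥ 0; b ≥ 0 ⇒ t ≤ 4. So t ∈ [0, 4]: 5 solutions.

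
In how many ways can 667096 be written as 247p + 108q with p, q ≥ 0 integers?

gcd(247, 108) = 1  (247 = 2×108 + 31, 108 = 3×31 + 15, 31 = 2×15 + 1, 15 = 15×1).
Back-substituting, 247×(7) + 108×(-16) = 1.
Scale by 667096: one solution is (4669672, -10673536). Reduce p mod 108: (76, 6003).
General: p = 76 + 108t, q = 6003 - 247t.
p ≥ 0 ⇒ t ≥ 0; q ≥ 0 ⇒ t ≤ 24. So t ∈ [0, 24]: 25 solutions.

25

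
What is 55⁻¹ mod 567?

gcd(567, 55) = 1.
By Bézout, 55×(-134) + 567×(13) = 1.
So 55×-134 ≡ 1 (mod 567), and -134 mod 567 = 433.

433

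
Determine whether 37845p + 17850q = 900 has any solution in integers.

yes

gcd(37845, 17850) = 15.
15 divides 900, so integer solutions exist.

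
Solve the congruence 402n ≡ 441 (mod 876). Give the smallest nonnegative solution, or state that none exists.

no solution

gcd(876, 402) = 6.
6 does not divide 441, so the congruence has no solution.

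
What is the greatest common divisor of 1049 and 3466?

gcd(3466, 1049) = 1  (3466 = 3*1049 + 319, 1049 = 3*319 + 92, 319 = 3*92 + 43, 92 = 2*43 + 6, 43 = 7*6 + 1, 6 = 6*1).

1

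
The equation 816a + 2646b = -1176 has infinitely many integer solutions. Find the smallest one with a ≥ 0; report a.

245

gcd(2646, 816) = 6  (2646 = 3·816 + 198, 816 = 4·198 + 24, 198 = 8·24 + 6, 24 = 4·6).
6 divides -1176, so solutions exist.
Back-substituting, 816·(-107) + 2646·(33) = 6.
Scale by -1176/6 = -196: (a₀, b₀) = (20972, -6468).
General solution: a = 20972 + 441t, b = -6468 - 136t for integer t.
a ≥ 0: smallest is 20972 mod 441 = 245 (at t = -47), with b = -76.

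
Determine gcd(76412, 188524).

gcd(188524, 76412) = 28  (188524 = 2*76412 + 35700, 76412 = 2*35700 + 5012, 35700 = 7*5012 + 616, 5012 = 8*616 + 84, 616 = 7*84 + 28, 84 = 3*28).

28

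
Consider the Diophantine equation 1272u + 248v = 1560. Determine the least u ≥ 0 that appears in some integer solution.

gcd(1272, 248) = 8.
8 divides 1560, so solutions exist.
By Bézout, 1272·(8) + 248·(-41) = 8.
Scale by 1560/8 = 195: (u₀, v₀) = (1560, -7995).
General solution: u = 1560 + 31t, v = -7995 - 159t for integer t.
u ≥ 0: smallest is 1560 mod 31 = 10 (at t = -50), with v = -45.

10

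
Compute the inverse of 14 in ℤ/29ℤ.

gcd(29, 14) = 1.
By Bézout, 14×(-2) + 29×(1) = 1.
So 14×-2 ≡ 1 (mod 29), and -2 mod 29 = 27.

27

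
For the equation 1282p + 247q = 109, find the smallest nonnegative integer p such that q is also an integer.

181

gcd(1282, 247) = 1.
1 divides 109, so solutions exist.
By Bézout, 1282×(-21) + 247×(109) = 1.
Scale by 109/1 = 109: (p₀, q₀) = (-2289, 11881).
General solution: p = -2289 + 247t, q = 11881 - 1282t for integer t.
p ≥ 0: smallest is -2289 mod 247 = 181 (at t = 10), with q = -939.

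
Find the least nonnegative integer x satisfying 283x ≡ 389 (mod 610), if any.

gcd(610, 283) = 1  (610 = 2×283 + 44, 283 = 6×44 + 19, 44 = 2×19 + 6, 19 = 3×6 + 1, 6 = 6×1).
1 divides 389, so solutions exist.
Back-substituting, 283×(97) + 610×(-45) = 1.
So 283×(97) ≡ 1 (mod 610); multiply by 389: x ≡ 37733 (mod 610).
Smallest nonnegative: x = 37733 mod 610 = 523.

523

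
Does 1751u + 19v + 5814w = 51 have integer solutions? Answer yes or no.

yes

gcd(1751, 19) = 1  (1751 = 92·19 + 3, 19 = 6·3 + 1, 3 = 3·1).
gcd(1, 5814) = 1.
1 divides 51, so integer solutions exist.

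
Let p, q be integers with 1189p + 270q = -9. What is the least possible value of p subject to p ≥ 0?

99

gcd(1189, 270):
  1189 = 4×270 + 109
  270 = 2×109 + 52
  109 = 2×52 + 5
  52 = 10×5 + 2
  5 = 2×2 + 1
  2 = 2×1
so gcd(1189, 270) = 1.
1 divides -9, so solutions exist.
Back-substitute for Bézout coefficients:
  1 = 5 - 2×2
  ... = 1189×(109) + 270×(-480)
Scale by -9/1 = -9: (p₀, q₀) = (-981, 4320).
General solution: p = -981 + 270t, q = 4320 - 1189t for integer t.
p ≥ 0: smallest is -981 mod 270 = 99 (at t = 4), with q = -436.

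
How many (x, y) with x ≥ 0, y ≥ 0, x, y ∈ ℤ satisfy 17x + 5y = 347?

gcd(17, 5) = 1.
By Bézout, 17·(-2) + 5·(7) = 1.
One solution: (1, 66).
General: x = 1 + 5t, y = 66 - 17t.
x ≥ 0 ⇒ t ≥ 0; y ≥ 0 ⇒ t ≤ 3. So t ∈ [0, 3]: 4 solutions.

4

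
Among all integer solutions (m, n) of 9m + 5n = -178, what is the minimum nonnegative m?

gcd(9, 5):
  9 = 1*5 + 4
  5 = 1*4 + 1
  4 = 4*1
so gcd(9, 5) = 1.
1 divides -178, so solutions exist.
Back-substitute for Bézout coefficients:
  1 = 5 - 1*4
  ... = 9*(-1) + 5*(2)
Scale by -178/1 = -178: (m₀, n₀) = (178, -356).
General solution: m = 178 + 5t, n = -356 - 9t for integer t.
m ≥ 0: smallest is 178 mod 5 = 3 (at t = -35), with n = -41.

3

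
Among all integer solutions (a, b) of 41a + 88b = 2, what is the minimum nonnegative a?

gcd(88, 41) = 1  (88 = 2*41 + 6, 41 = 6*6 + 5, 6 = 1*5 + 1, 5 = 5*1).
1 divides 2, so solutions exist.
Back-substituting, 41*(-15) + 88*(7) = 1.
Scale by 2/1 = 2: (a₀, b₀) = (-30, 14).
General solution: a = -30 + 88t, b = 14 - 41t for integer t.
a ≥ 0: smallest is -30 mod 88 = 58 (at t = 1), with b = -27.

58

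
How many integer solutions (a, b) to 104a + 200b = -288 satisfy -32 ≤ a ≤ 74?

4

gcd(200, 104) = 8.
By Bézout, 104·(2) + 200·(-1) = 8.
Particular solution: (3, -3).
General solution: a = 3 + 25t, b = -3 - 13t for integer t.
-32 ≤ 3 + 25t ≤ 74 gives t ∈ [-1, 2], which is 4 values.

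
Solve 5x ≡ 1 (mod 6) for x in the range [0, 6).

gcd(6, 5) = 1.
By Bézout, 5·(-1) + 6·(1) = 1.
So 5·-1 ≡ 1 (mod 6), and -1 mod 6 = 5.

5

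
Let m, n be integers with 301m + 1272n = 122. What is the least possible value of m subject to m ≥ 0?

554

gcd(1272, 301) = 1.
1 divides 122, so solutions exist.
By Bézout, 301×(-131) + 1272×(31) = 1.
Scale by 122/1 = 122: (m₀, n₀) = (-15982, 3782).
General solution: m = -15982 + 1272t, n = 3782 - 301t for integer t.
m ≥ 0: smallest is -15982 mod 1272 = 554 (at t = 13), with n = -131.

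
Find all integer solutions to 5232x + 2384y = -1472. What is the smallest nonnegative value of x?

115

gcd(5232, 2384) = 16.
16 divides -1472, so solutions exist.
By Bézout, 5232*(36) + 2384*(-79) = 16.
Scale by -1472/16 = -92: (x₀, y₀) = (-3312, 7268).
General solution: x = -3312 + 149t, y = 7268 - 327t for integer t.
x ≥ 0: smallest is -3312 mod 149 = 115 (at t = 23), with y = -253.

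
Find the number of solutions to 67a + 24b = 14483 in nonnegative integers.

gcd(67, 24):
  67 = 2*24 + 19
  24 = 1*19 + 5
  19 = 3*5 + 4
  5 = 1*4 + 1
  4 = 4*1
so gcd(67, 24) = 1.
Back-substitute for Bézout coefficients:
  1 = 5 - 1*4
  ... = 67*(-5) + 24*(14)
Scale by 14483: one solution is (-72415, 202762). Reduce a mod 24: (17, 556).
General: a = 17 + 24t, b = 556 - 67t.
a ≥ 0 ⇒ t ≥ 0; b ≥ 0 ⇒ t ≤ 8. So t ∈ [0, 8]: 9 solutions.

9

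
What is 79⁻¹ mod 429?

391

gcd(429, 79) = 1.
By Bézout, 79×(-38) + 429×(7) = 1.
So 79×-38 ≡ 1 (mod 429), and -38 mod 429 = 391.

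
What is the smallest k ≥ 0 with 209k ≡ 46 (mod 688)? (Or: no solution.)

494

gcd(688, 209) = 1.
1 divides 46, so solutions exist.
By Bézout, 209·(-79) + 688·(24) = 1.
So 209·(-79) ≡ 1 (mod 688); multiply by 46: k ≡ -3634 (mod 688).
Smallest nonnegative: k = -3634 mod 688 = 494.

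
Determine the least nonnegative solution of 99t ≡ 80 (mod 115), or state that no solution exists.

gcd(115, 99) = 1.
1 divides 80, so solutions exist.
By Bézout, 99×(-36) + 115×(31) = 1.
So 99×(-36) ≡ 1 (mod 115); multiply by 80: t ≡ -2880 (mod 115).
Smallest nonnegative: t = -2880 mod 115 = 110.

110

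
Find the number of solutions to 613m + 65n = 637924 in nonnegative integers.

16

gcd(613, 65):
  613 = 9×65 + 28
  65 = 2×28 + 9
  28 = 3×9 + 1
  9 = 9×1
so gcd(613, 65) = 1.
Back-substitute for Bézout coefficients:
  1 = 28 - 3×9
  ... = 613×(7) + 65×(-66)
Scale by 637924: one solution is (4465468, -42102984). Reduce m mod 65: (33, 9503).
General: m = 33 + 65t, n = 9503 - 613t.
m ≥ 0 ⇒ t ≥ 0; n ≥ 0 ⇒ t ≤ 15. So t ∈ [0, 15]: 16 solutions.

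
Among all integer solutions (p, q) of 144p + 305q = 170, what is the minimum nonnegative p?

285

gcd(305, 144) = 1  (305 = 2×144 + 17, 144 = 8×17 + 8, 17 = 2×8 + 1, 8 = 8×1).
1 divides 170, so solutions exist.
Back-substituting, 144×(-36) + 305×(17) = 1.
Scale by 170/1 = 170: (p₀, q₀) = (-6120, 2890).
General solution: p = -6120 + 305t, q = 2890 - 144t for integer t.
p ≥ 0: smallest is -6120 mod 305 = 285 (at t = 21), with q = -134.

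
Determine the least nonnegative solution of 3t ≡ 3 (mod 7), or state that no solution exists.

gcd(7, 3):
  7 = 2·3 + 1
  3 = 3·1
so gcd(7, 3) = 1.
1 divides 3, so solutions exist.
Back-substitute for Bézout coefficients:
  1 = 7 - 2·3
  ... = 3·(-2) + 7·(1)
So 3·(-2) ≡ 1 (mod 7); multiply by 3: t ≡ -6 (mod 7).
Smallest nonnegative: t = -6 mod 7 = 1.

1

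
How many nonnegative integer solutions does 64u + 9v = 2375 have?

gcd(64, 9) = 1.
By Bézout, 64*(1) + 9*(-7) = 1.
One solution: (8, 207).
General: u = 8 + 9t, v = 207 - 64t.
u ≥ 0 ⇒ t ≥ 0; v ≥ 0 ⇒ t ≤ 3. So t ∈ [0, 3]: 4 solutions.

4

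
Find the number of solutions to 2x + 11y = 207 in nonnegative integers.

9

gcd(11, 2) = 1.
By Bézout, 2·(-5) + 11·(1) = 1.
One solution: (10, 17).
General: x = 10 + 11t, y = 17 - 2t.
x ≥ 0 ⇒ t ≥ 0; y ≥ 0 ⇒ t ≤ 8. So t ∈ [0, 8]: 9 solutions.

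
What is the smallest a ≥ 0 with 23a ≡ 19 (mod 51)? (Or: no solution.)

gcd(51, 23) = 1.
1 divides 19, so solutions exist.
By Bézout, 23×(20) + 51×(-9) = 1.
So 23×(20) ≡ 1 (mod 51); multiply by 19: a ≡ 380 (mod 51).
Smallest nonnegative: a = 380 mod 51 = 23.

23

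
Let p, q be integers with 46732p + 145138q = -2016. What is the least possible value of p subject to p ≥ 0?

2615

gcd(145138, 46732) = 14  (145138 = 3×46732 + 4942, 46732 = 9×4942 + 2254, 4942 = 2×2254 + 434, 2254 = 5×434 + 84, 434 = 5×84 + 14, 84 = 6×14).
14 divides -2016, so solutions exist.
Back-substituting, 46732×(-1674) + 145138×(539) = 14.
Scale by -2016/14 = -144: (p₀, q₀) = (241056, -77616).
General solution: p = 241056 + 10367t, q = -77616 - 3338t for integer t.
p ≥ 0: smallest is 241056 mod 10367 = 2615 (at t = -23), with q = -842.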